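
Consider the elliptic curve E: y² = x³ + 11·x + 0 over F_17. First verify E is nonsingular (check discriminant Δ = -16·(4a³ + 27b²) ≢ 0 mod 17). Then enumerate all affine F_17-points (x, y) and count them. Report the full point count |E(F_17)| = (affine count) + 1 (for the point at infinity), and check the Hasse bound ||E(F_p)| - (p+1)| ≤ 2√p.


Affine points = {(0, 0), (2, 8), (2, 9), (3, 3), (3, 14), (14, 5), (14, 12), (15, 2), (15, 15)}; affine count = 9; |E(F_17)| = 10.

Discriminant check: Δ ∝ 4a³ + 27b² = 4·11³ + 27·0² = 4·1331 + 27·0 ≡ 3 (mod 17). Nonzero ⇒ E is nonsingular.
For each x ∈ F_17, compute rhs = x³ + 11·x + 0 mod 17, then count y ∈ F_17 with y² ≡ rhs.
  x = 0: rhs = 0, matching y values: 0 (1 points).
  x = 1: rhs = 12, matching y values: none (0 points).
  x = 2: rhs = 13, matching y values: 8, 9 (2 points).
  x = 3: rhs = 9, matching y values: 3, 14 (2 points).
  x = 4: rhs = 6, matching y values: none (0 points).
  x = 5: rhs = 10, matching y values: none (0 points).
  x = 6: rhs = 10, matching y values: none (0 points).
  x = 7: rhs = 12, matching y values: none (0 points).
  x = 8: rhs = 5, matching y values: none (0 points).
  x = 9: rhs = 12, matching y values: none (0 points).
  x = 10: rhs = 5, matching y values: none (0 points).
  x = 11: rhs = 7, matching y values: none (0 points).
  x = 12: rhs = 7, matching y values: none (0 points).
  x = 13: rhs = 11, matching y values: none (0 points).
  x = 14: rhs = 8, matching y values: 5, 12 (2 points).
  x = 15: rhs = 4, matching y values: 2, 15 (2 points).
  x = 16: rhs = 5, matching y values: none (0 points).
Total affine count: 9.
Full point count |E(F_17)| = 9 + 1 = 10.
Hasse bound: |10 − (17+1)| = |-8| = 8 ≤ 2√17 ≈ 8.2462 ✓.


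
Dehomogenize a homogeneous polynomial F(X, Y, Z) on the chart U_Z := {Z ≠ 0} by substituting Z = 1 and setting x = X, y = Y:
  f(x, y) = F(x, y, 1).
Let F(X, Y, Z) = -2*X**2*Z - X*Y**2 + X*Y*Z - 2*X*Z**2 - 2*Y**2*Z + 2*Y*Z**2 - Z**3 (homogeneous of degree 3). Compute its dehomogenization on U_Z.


f(x, y) = -2*x**2 - x*y**2 + x*y - 2*x - 2*y**2 + 2*y - 1

On U_Z we set Z = 1. Each monomial c·X^i·Y^j·Z^k in F becomes c·x^i·y^j·1^k = c·x^i·y^j.
Substituting Z = 1: F(X, Y, 1) = -2*x**2 - x*y**2 + x*y - 2*x - 2*y**2 + 2*y - 1.
Note: deg(f) ≤ deg(F) = 3; strict inequality happens when F is divisible by Z (lost terms).


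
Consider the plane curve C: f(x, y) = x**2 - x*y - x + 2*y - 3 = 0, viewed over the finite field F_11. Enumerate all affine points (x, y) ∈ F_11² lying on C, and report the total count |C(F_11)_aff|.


Affine F_11-points: {(0, 7), (1, 3), (3, 3), (4, 10), (5, 2), (6, 4), (7, 10), (8, 7), (9, 2), (10, 4)}; count = 10.

For each of the 121 pairs (x, y) ∈ F_11², evaluate f(x, y) mod 11. Record the zeros.
  x = 0: [0↦8, 1↦10, 2↦1, 3↦3, 4↦5, 5↦7, 6↦9, 7↦0, 8↦2, 9↦4, 10↦6]  zeros at y ∈ {7}
  x = 1: [0↦8, 1↦9, 2↦10, 3↦0, 4↦1, 5↦2, 6↦3, 7↦4, 8↦5, 9↦6, 10↦7]  zeros at y ∈ {3}
  x = 2: [0↦10, 1↦10, 2↦10, 3↦10, 4↦10, 5↦10, 6↦10, 7↦10, 8↦10, 9↦10, 10↦10]  zeros at y ∈ ∅
  x = 3: [0↦3, 1↦2, 2↦1, 3↦0, 4↦10, 5↦9, 6↦8, 7↦7, 8↦6, 9↦5, 10↦4]  zeros at y ∈ {3}
  x = 4: [0↦9, 1↦7, 2↦5, 3↦3, 4↦1, 5↦10, 6↦8, 7↦6, 8↦4, 9↦2, 10↦0]  zeros at y ∈ {10}
  x = 5: [0↦6, 1↦3, 2↦0, 3↦8, 4↦5, 5↦2, 6↦10, 7↦7, 8↦4, 9↦1, 10↦9]  zeros at y ∈ {2}
  x = 6: [0↦5, 1↦1, 2↦8, 3↦4, 4↦0, 5↦7, 6↦3, 7↦10, 8↦6, 9↦2, 10↦9]  zeros at y ∈ {4}
  x = 7: [0↦6, 1↦1, 2↦7, 3↦2, 4↦8, 5↦3, 6↦9, 7↦4, 8↦10, 9↦5, 10↦0]  zeros at y ∈ {10}
  x = 8: [0↦9, 1↦3, 2↦8, 3↦2, 4↦7, 5↦1, 6↦6, 7↦0, 8↦5, 9↦10, 10↦4]  zeros at y ∈ {7}
  x = 9: [0↦3, 1↦7, 2↦0, 3↦4, 4↦8, 5↦1, 6↦5, 7↦9, 8↦2, 9↦6, 10↦10]  zeros at y ∈ {2}
  x = 10: [0↦10, 1↦2, 2↦5, 3↦8, 4↦0, 5↦3, 6↦6, 7↦9, 8↦1, 9↦4, 10↦7]  zeros at y ∈ {4}
Collecting zeros: affine points = {(0, 7), (1, 3), (3, 3), (4, 10), (5, 2), (6, 4), (7, 10), (8, 7), (9, 2), (10, 4)}.
Total count |C(F_11)_aff| = 10.


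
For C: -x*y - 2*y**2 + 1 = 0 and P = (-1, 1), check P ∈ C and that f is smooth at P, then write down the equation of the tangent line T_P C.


Tangent line at P: -x - 3*y + 2 = 0.

Step 1: f(-1, 1) = 0, so P lies on C.
Step 2: partial derivatives
  f_x(x, y) = -y, f_y(x, y) = -x - 4*y.
  f_x(P) = -1, f_y(P) = -3 (gradient nonzero, so P is smooth).
Step 3: tangent line at P: -1·(x − -1) + -3·(y − 1) = 0.
Expanding: -x - 3*y + 2 = 0.


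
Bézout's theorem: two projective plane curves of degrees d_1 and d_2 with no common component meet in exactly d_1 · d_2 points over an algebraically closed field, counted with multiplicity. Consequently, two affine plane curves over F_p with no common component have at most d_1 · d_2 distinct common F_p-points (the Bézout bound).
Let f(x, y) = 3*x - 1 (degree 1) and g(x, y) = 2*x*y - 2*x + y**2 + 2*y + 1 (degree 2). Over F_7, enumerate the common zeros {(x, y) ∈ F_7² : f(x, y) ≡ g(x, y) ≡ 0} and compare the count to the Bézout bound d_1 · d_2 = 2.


Common zeros: ∅; count = 0; Bézout bound = 2.

deg(f) = 1, deg(g) = 2, so Bézout bound = 2.
Scan x ∈ F_7. For each x, list the y ∈ F_7 with f(x, y) ≡ 0 and those with g(x, y) ≡ 0 (mod 7); the common zeros in that column are the intersection.
  x = 0: f ≡ 0 at y ∈ ∅; g ≡ 0 at y ∈ {6}; common: ∅.
  x = 1: f ≡ 0 at y ∈ ∅; g ≡ 0 at y ∈ ∅; common: ∅.
  x = 2: f ≡ 0 at y ∈ ∅; g ≡ 0 at y ∈ ∅; common: ∅.
  x = 3: f ≡ 0 at y ∈ ∅; g ≡ 0 at y ∈ {3}; common: ∅.
  x = 4: f ≡ 0 at y ∈ ∅; g ≡ 0 at y ∈ {0, 4}; common: ∅.
  x = 5: f ≡ 0 at y ∈ {0, 1, 2, 3, 4, 5, 6}; g ≡ 0 at y ∈ ∅; common: ∅.
  x = 6: f ≡ 0 at y ∈ ∅; g ≡ 0 at y ∈ {2, 5}; common: ∅.
Collecting: common zeros = ∅, so the count is 0.
Comparison with the Bézout bound: 0 ≤ 2 = deg(f)·deg(g), as expected for curves with no common component (the affine F_7-count falls short of the bound because intersections may lie at infinity, over extension fields, or carry multiplicity).


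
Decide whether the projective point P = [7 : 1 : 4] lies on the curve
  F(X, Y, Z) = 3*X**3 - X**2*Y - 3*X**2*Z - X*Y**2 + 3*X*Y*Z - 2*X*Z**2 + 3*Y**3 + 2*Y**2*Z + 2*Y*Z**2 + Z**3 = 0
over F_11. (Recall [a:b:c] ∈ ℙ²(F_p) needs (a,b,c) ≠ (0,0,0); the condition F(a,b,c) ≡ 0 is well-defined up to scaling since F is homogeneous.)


F(7,1,4) ≡ 0 (mod 11); P is on the curve.

Evaluate F(7, 1, 4) term-by-term (mod 11).
  3*X**3 ↦ 3·343·1·1 = 1029
  -X**2*Y ↦ -1·49·1·1 = -49
  -3*X**2*Z ↦ -3·49·1·4 = -588
  -X*Y**2 ↦ -1·7·1·1 = -7
  3*X*Y*Z ↦ 3·7·1·4 = 84
  -2*X*Z**2 ↦ -2·7·1·16 = -224
  3*Y**3 ↦ 3·1·1·1 = 3
  2*Y**2*Z ↦ 2·1·1·4 = 8
  2*Y*Z**2 ↦ 2·1·1·16 = 32
  Z**3 ↦ 1·1·1·64 = 64
Sum: F(7, 1, 4) = (1029) + (-49) + (-588) + (-7) + (84) + (-224) + (3) + (8) + (32) + (64) = 352.
Reducing mod 11: 352 ≡ 0 (mod 11).
Since F(a, b, c) ≡ 0 (mod 11), P lies on the curve.


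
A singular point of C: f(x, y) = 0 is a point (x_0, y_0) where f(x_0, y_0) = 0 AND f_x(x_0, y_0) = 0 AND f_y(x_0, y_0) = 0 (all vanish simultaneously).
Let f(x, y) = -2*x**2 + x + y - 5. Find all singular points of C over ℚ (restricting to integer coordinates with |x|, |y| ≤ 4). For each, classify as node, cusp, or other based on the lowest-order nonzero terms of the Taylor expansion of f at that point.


No singular points in the scanned grid; C is smooth there.

Compute partial derivatives:
  f_x = 1 - 4*x.
  f_y = 1.
f_y = 1 is a nonzero constant, so f_y never vanishes: no point (x, y) can satisfy f = f_x = f_y = 0. In particular no (x, y) ∈ {−4, ..., 4}² is singular; the curve is smooth.


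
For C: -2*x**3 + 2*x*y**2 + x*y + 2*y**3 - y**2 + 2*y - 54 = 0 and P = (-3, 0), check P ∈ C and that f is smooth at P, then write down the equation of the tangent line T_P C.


Tangent line at P: -54*x - y - 162 = 0.

Step 1: f(-3, 0) = 0, so P lies on C.
Step 2: partial derivatives
  f_x(x, y) = -6*x**2 + 2*y**2 + y, f_y(x, y) = 4*x*y + x + 6*y**2 - 2*y + 2.
  f_x(P) = -54, f_y(P) = -1 (gradient nonzero, so P is smooth).
Step 3: tangent line at P: -54·(x − -3) + -1·(y − 0) = 0.
Expanding: -54*x - y - 162 = 0.


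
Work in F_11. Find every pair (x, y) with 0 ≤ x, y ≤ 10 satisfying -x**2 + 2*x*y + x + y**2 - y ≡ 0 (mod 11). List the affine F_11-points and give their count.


Affine F_11-points: {(0, 0), (0, 1), (1, 0), (1, 10), (3, 1), (3, 5), (4, 6), (4, 9), (8, 2), (8, 5), (9, 6), (9, 10)}; count = 12.

For each of the 121 pairs (x, y) ∈ F_11², evaluate f(x, y) mod 11. Record the zeros.
  x = 0: [0↦0, 1↦0, 2↦2, 3↦6, 4↦1, 5↦9, 6↦8, 7↦9, 8↦1, 9↦6, 10↦2]  zeros at y ∈ {0, 1}
  x = 1: [0↦0, 1↦2, 2↦6, 3↦1, 4↦9, 5↦8, 6↦9, 7↦1, 8↦6, 9↦2, 10↦0]  zeros at y ∈ {0, 10}
  x = 2: [0↦9, 1↦2, 2↦8, 3↦5, 4↦4, 5↦5, 6↦8, 7↦2, 8↦9, 9↦7, 10↦7]  zeros at y ∈ ∅
  x = 3: [0↦5, 1↦0, 2↦8, 3↦7, 4↦8, 5↦0, 6↦5, 7↦1, 8↦10, 9↦10, 10↦1]  zeros at y ∈ {1, 5}
  x = 4: [0↦10, 1↦7, 2↦6, 3↦7, 4↦10, 5↦4, 6↦0, 7↦9, 8↦9, 9↦0, 10↦4]  zeros at y ∈ {6, 9}
  x = 5: [0↦2, 1↦1, 2↦2, 3↦5, 4↦10, 5↦6, 6↦4, 7↦4, 8↦6, 9↦10, 10↦5]  zeros at y ∈ ∅
  x = 6: [0↦3, 1↦4, 2↦7, 3↦1, 4↦8, 5↦6, 6↦6, 7↦8, 8↦1, 9↦7, 10↦4]  zeros at y ∈ ∅
  x = 7: [0↦2, 1↦5, 2↦10, 3↦6, 4↦4, 5↦4, 6↦6, 7↦10, 8↦5, 9↦2, 10↦1]  zeros at y ∈ ∅
  x = 8: [0↦10, 1↦4, 2↦0, 3↦9, 4↦9, 5↦0, 6↦4, 7↦10, 8↦7, 9↦6, 10↦7]  zeros at y ∈ {2, 5}
  x = 9: [0↦5, 1↦1, 2↦10, 3↦10, 4↦1, 5↦5, 6↦0, 7↦8, 8↦7, 9↦8, 10↦0]  zeros at y ∈ {6, 10}
  x = 10: [0↦9, 1↦7, 2↦7, 3↦9, 4↦2, 5↦8, 6↦5, 7↦4, 8↦5, 9↦8, 10↦2]  zeros at y ∈ ∅
Collecting zeros: affine points = {(0, 0), (0, 1), (1, 0), (1, 10), (3, 1), (3, 5), (4, 6), (4, 9), (8, 2), (8, 5), (9, 6), (9, 10)}.
Total count |C(F_11)_aff| = 12.


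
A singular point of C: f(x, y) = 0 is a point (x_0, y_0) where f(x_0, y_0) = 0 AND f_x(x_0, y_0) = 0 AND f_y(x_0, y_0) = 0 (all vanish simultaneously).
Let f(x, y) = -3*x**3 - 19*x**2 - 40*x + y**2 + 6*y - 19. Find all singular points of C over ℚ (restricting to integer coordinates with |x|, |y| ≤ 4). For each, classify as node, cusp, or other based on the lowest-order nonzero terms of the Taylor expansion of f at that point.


Singular points: {(-2, -3)}; classification: node.

Compute partial derivatives:
  f_x = -9*x**2 - 38*x - 40.
  f_y = 2*y + 6.
Scan x_0 ∈ {−4, ..., 4}. For each x_0, f_y(x_0, y) is a polynomial in y; find its integer roots y ∈ {−4, ..., 4}, then test f_x and f at those candidates.
  x = -4: f_y(-4, y) = 2*y + 6; vanishes at y ∈ {-3}. (-4, -3): f_x = -32 ≠ 0.
  x = -3: f_y(-3, y) = 2*y + 6; vanishes at y ∈ {-3}. (-3, -3): f_x = -7 ≠ 0.
  x = -2: f_y(-2, y) = 2*y + 6; vanishes at y ∈ {-3}. (-2, -3): f_x = 0, f = 0 — SINGULAR.
  x = -1: f_y(-1, y) = 2*y + 6; vanishes at y ∈ {-3}. (-1, -3): f_x = -11 ≠ 0.
  x = 0: f_y(0, y) = 2*y + 6; vanishes at y ∈ {-3}. (0, -3): f_x = -40 ≠ 0.
  x = 1: f_y(1, y) = 2*y + 6; vanishes at y ∈ {-3}. (1, -3): f_x = -87 ≠ 0.
  x = 2: f_y(2, y) = 2*y + 6; vanishes at y ∈ {-3}. (2, -3): f_x = -152 ≠ 0.
  x = 3: f_y(3, y) = 2*y + 6; vanishes at y ∈ {-3}. (3, -3): f_x = -235 ≠ 0.
  x = 4: f_y(4, y) = 2*y + 6; vanishes at y ∈ {-3}. (4, -3): f_x = -336 ≠ 0.
Only singular point on the grid: (-2, -3).
Classify: substitute x = -2 + u, y = -3 + v and expand: f = -3*u**3 - u**2 + v**2.
No constant or linear terms (consistent with a singular point). Quadratic part: -u**2 + v**2. Cubic part: -3*u**3.
The quadratic part v**2 - u**2 = (v − u)(v + u) splits into two distinct linear factors, so there are two distinct tangent lines y − -3 = ±(x − -2) — this is a node (ordinary double point).
Classification: node.


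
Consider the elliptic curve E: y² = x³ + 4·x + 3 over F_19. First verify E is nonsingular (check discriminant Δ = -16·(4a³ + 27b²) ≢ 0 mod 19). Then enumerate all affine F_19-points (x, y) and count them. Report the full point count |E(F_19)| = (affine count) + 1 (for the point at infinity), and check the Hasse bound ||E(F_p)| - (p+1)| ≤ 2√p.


Affine points = {(2, 0), (3, 2), (3, 17), (4, 8), (4, 11), (10, 6), (10, 13), (17, 5), (17, 14), (18, 6), (18, 13)}; affine count = 11; |E(F_19)| = 12.

Discriminant check: Δ ∝ 4a³ + 27b² = 4·4³ + 27·3² = 4·64 + 27·9 ≡ 5 (mod 19). Nonzero ⇒ E is nonsingular.
For each x ∈ F_19, compute rhs = x³ + 4·x + 3 mod 19, then count y ∈ F_19 with y² ≡ rhs.
  x = 0: rhs = 3, matching y values: none (0 points).
  x = 1: rhs = 8, matching y values: none (0 points).
  x = 2: rhs = 0, matching y values: 0 (1 points).
  x = 3: rhs = 4, matching y values: 2, 17 (2 points).
  x = 4: rhs = 7, matching y values: 8, 11 (2 points).
  x = 5: rhs = 15, matching y values: none (0 points).
  x = 6: rhs = 15, matching y values: none (0 points).
  x = 7: rhs = 13, matching y values: none (0 points).
  x = 8: rhs = 15, matching y values: none (0 points).
  x = 9: rhs = 8, matching y values: none (0 points).
  x = 10: rhs = 17, matching y values: 6, 13 (2 points).
  x = 11: rhs = 10, matching y values: none (0 points).
  x = 12: rhs = 12, matching y values: none (0 points).
  x = 13: rhs = 10, matching y values: none (0 points).
  x = 14: rhs = 10, matching y values: none (0 points).
  x = 15: rhs = 18, matching y values: none (0 points).
  x = 16: rhs = 2, matching y values: none (0 points).
  x = 17: rhs = 6, matching y values: 5, 14 (2 points).
  x = 18: rhs = 17, matching y values: 6, 13 (2 points).
Total affine count: 11.
Full point count |E(F_19)| = 11 + 1 = 12.
Hasse bound: |12 − (19+1)| = |-8| = 8 ≤ 2√19 ≈ 8.7178 ✓.


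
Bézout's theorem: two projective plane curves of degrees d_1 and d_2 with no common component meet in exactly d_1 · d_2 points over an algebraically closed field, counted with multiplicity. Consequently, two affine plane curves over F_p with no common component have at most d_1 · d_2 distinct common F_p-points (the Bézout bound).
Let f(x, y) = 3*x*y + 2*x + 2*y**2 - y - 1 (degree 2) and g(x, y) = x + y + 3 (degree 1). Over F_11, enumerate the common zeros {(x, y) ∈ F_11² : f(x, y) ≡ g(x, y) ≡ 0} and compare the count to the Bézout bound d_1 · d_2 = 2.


Common zeros: ∅; count = 0; Bézout bound = 2.

deg(f) = 2, deg(g) = 1, so Bézout bound = 2.
Scan x ∈ F_11. For each x, list the y ∈ F_11 with f(x, y) ≡ 0 and those with g(x, y) ≡ 0 (mod 11); the common zeros in that column are the intersection.
  x = 0: f ≡ 0 at y ∈ {1, 5}; g ≡ 0 at y ∈ {8}; common: ∅.
  x = 1: f ≡ 0 at y ∈ ∅; g ≡ 0 at y ∈ {7}; common: ∅.
  x = 2: f ≡ 0 at y ∈ {4, 10}; g ≡ 0 at y ∈ {6}; common: ∅.
  x = 3: f ≡ 0 at y ∈ ∅; g ≡ 0 at y ∈ {5}; common: ∅.
  x = 4: f ≡ 0 at y ∈ ∅; g ≡ 0 at y ∈ {4}; common: ∅.
  x = 5: f ≡ 0 at y ∈ {6, 9}; g ≡ 0 at y ∈ {3}; common: ∅.
  x = 6: f ≡ 0 at y ∈ {0, 8}; g ≡ 0 at y ∈ {2}; common: ∅.
  x = 7: f ≡ 0 at y ∈ ∅; g ≡ 0 at y ∈ {1}; common: ∅.
  x = 8: f ≡ 0 at y ∈ ∅; g ≡ 0 at y ∈ {0}; common: ∅.
  x = 9: f ≡ 0 at y ∈ {2, 7}; g ≡ 0 at y ∈ {10}; common: ∅.
  x = 10: f ≡ 0 at y ∈ ∅; g ≡ 0 at y ∈ {9}; common: ∅.
Collecting: common zeros = ∅, so the count is 0.
Comparison with the Bézout bound: 0 ≤ 2 = deg(f)·deg(g), as expected for curves with no common component (the affine F_11-count falls short of the bound because intersections may lie at infinity, over extension fields, or carry multiplicity).


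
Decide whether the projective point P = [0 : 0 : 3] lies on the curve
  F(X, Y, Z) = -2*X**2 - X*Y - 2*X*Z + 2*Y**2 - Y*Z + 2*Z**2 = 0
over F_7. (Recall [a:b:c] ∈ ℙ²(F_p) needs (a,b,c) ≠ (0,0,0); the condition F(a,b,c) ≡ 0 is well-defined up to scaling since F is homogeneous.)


F(0,0,3) ≡ 4 (mod 7); P is NOT on the curve.

Evaluate F(0, 0, 3) term-by-term (mod 7).
  -2*X**2 ↦ -2·0·1·1 = 0
  -X*Y ↦ -1·0·0·1 = 0
  -2*X*Z ↦ -2·0·1·3 = 0
  2*Y**2 ↦ 2·1·0·1 = 0
  -Y*Z ↦ -1·1·0·3 = 0
  2*Z**2 ↦ 2·1·1·9 = 18
Sum: F(0, 0, 3) = (0) + (0) + (0) + (0) + (0) + (18) = 18.
Reducing mod 7: 18 ≡ 4 (mod 7).
Since F(a, b, c) ≡ 4 ≠ 0 (mod 7), P does NOT lie on the curve.


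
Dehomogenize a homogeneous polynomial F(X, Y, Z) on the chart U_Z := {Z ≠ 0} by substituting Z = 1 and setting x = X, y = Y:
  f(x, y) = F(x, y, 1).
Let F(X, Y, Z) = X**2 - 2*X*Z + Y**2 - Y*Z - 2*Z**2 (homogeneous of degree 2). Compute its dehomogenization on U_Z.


f(x, y) = x**2 - 2*x + y**2 - y - 2

On U_Z we set Z = 1. Each monomial c·X^i·Y^j·Z^k in F becomes c·x^i·y^j·1^k = c·x^i·y^j.
Substituting Z = 1: F(X, Y, 1) = x**2 - 2*x + y**2 - y - 2.
Note: deg(f) ≤ deg(F) = 2; strict inequality happens when F is divisible by Z (lost terms).


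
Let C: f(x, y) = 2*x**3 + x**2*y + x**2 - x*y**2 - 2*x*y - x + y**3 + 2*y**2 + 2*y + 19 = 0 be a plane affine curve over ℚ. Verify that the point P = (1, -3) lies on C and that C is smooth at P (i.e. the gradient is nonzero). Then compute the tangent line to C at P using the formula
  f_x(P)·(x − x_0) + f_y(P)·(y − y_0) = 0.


Tangent line at P: -2*x + 22*y + 68 = 0.

Step 1: f(1, -3) = 0, so P lies on C.
Step 2: partial derivatives
  f_x(x, y) = 6*x**2 + 2*x*y + 2*x - y**2 - 2*y - 1, f_y(x, y) = x**2 - 2*x*y - 2*x + 3*y**2 + 4*y + 2.
  f_x(P) = -2, f_y(P) = 22 (gradient nonzero, so P is smooth).
Step 3: tangent line at P: -2·(x − 1) + 22·(y − -3) = 0.
Expanding: -2*x + 22*y + 68 = 0.


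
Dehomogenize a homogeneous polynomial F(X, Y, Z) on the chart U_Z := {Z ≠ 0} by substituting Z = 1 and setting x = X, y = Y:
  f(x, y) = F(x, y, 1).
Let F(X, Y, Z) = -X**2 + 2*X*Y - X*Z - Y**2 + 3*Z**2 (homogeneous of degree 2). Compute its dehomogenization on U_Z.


f(x, y) = -x**2 + 2*x*y - x - y**2 + 3

On U_Z we set Z = 1. Each monomial c·X^i·Y^j·Z^k in F becomes c·x^i·y^j·1^k = c·x^i·y^j.
Substituting Z = 1: F(X, Y, 1) = -x**2 + 2*x*y - x - y**2 + 3.
Note: deg(f) ≤ deg(F) = 2; strict inequality happens when F is divisible by Z (lost terms).


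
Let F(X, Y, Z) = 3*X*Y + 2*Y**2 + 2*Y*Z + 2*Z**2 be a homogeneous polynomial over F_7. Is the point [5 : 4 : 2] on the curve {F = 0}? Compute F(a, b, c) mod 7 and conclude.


F(5,4,2) ≡ 4 (mod 7); P is NOT on the curve.

Evaluate F(5, 4, 2) term-by-term (mod 7).
  3*X*Y ↦ 3·5·4·1 = 60
  2*Y**2 ↦ 2·1·16·1 = 32
  2*Y*Z ↦ 2·1·4·2 = 16
  2*Z**2 ↦ 2·1·1·4 = 8
Sum: F(5, 4, 2) = (60) + (32) + (16) + (8) = 116.
Reducing mod 7: 116 ≡ 4 (mod 7).
Since F(a, b, c) ≡ 4 ≠ 0 (mod 7), P does NOT lie on the curve.


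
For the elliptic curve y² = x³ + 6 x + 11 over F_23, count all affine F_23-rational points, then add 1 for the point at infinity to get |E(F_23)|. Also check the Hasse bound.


Affine points = {(1, 8), (1, 15), (2, 10), (2, 13), (9, 9), (9, 14), (10, 6), (10, 17), (13, 3), (13, 20), (15, 7), (15, 16), (17, 9), (17, 14), (20, 9), (20, 14), (22, 2), (22, 21)}; affine count = 18; |E(F_23)| = 19.

Discriminant check: Δ ∝ 4a³ + 27b² = 4·6³ + 27·11² = 4·216 + 27·121 ≡ 14 (mod 23). Nonzero ⇒ E is nonsingular.
For each x ∈ F_23, compute rhs = x³ + 6·x + 11 mod 23, then count y ∈ F_23 with y² ≡ rhs.
  x = 0: rhs = 11, matching y values: none (0 points).
  x = 1: rhs = 18, matching y values: 8, 15 (2 points).
  x = 2: rhs = 8, matching y values: 10, 13 (2 points).
  x = 3: rhs = 10, matching y values: none (0 points).
  x = 4: rhs = 7, matching y values: none (0 points).
  x = 5: rhs = 5, matching y values: none (0 points).
  x = 6: rhs = 10, matching y values: none (0 points).
  x = 7: rhs = 5, matching y values: none (0 points).
  x = 8: rhs = 19, matching y values: none (0 points).
  x = 9: rhs = 12, matching y values: 9, 14 (2 points).
  x = 10: rhs = 13, matching y values: 6, 17 (2 points).
  x = 11: rhs = 5, matching y values: none (0 points).
  x = 12: rhs = 17, matching y values: none (0 points).
  x = 13: rhs = 9, matching y values: 3, 20 (2 points).
  x = 14: rhs = 10, matching y values: none (0 points).
  x = 15: rhs = 3, matching y values: 7, 16 (2 points).
  x = 16: rhs = 17, matching y values: none (0 points).
  x = 17: rhs = 12, matching y values: 9, 14 (2 points).
  x = 18: rhs = 17, matching y values: none (0 points).
  x = 19: rhs = 15, matching y values: none (0 points).
  x = 20: rhs = 12, matching y values: 9, 14 (2 points).
  x = 21: rhs = 14, matching y values: none (0 points).
  x = 22: rhs = 4, matching y values: 2, 21 (2 points).
Total affine count: 18.
Full point count |E(F_23)| = 18 + 1 = 19.
Hasse bound: |19 − (23+1)| = |-5| = 5 ≤ 2√23 ≈ 9.5917 ✓.


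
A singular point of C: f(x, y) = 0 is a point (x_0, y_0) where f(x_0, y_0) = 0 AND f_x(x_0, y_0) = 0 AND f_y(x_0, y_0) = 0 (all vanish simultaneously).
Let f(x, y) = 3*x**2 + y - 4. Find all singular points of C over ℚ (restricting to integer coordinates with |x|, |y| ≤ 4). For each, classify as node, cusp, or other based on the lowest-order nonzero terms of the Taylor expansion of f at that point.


No singular points in the scanned grid; C is smooth there.

Compute partial derivatives:
  f_x = 6*x.
  f_y = 1.
f_y = 1 is a nonzero constant, so f_y never vanishes: no point (x, y) can satisfy f = f_x = f_y = 0. In particular no (x, y) ∈ {−4, ..., 4}² is singular; the curve is smooth.


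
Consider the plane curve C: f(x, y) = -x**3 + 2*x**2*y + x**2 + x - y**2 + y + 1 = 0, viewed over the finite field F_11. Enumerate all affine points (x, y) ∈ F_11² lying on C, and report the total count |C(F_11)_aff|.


Affine F_11-points: {(0, 4), (0, 8), (2, 10), (4, 1), (4, 10), (5, 1), (5, 6), (7, 0), (9, 0), (9, 9)}; count = 10.

For each of the 121 pairs (x, y) ∈ F_11², evaluate f(x, y) mod 11. Record the zeros.
  x = 0: [0↦1, 1↦1, 2↦10, 3↦6, 4↦0, 5↦3, 6↦4, 7↦3, 8↦0, 9↦6, 10↦10]  zeros at y ∈ {4, 8}
  x = 1: [0↦2, 1↦4, 2↦4, 3↦2, 4↦9, 5↦3, 6↦6, 7↦7, 8↦6, 9↦3, 10↦9]  zeros at y ∈ ∅
  x = 2: [0↦10, 1↦7, 2↦2, 3↦6, 4↦8, 5↦8, 6↦6, 7↦2, 8↦7, 9↦10, 10↦0]  zeros at y ∈ {10}
  x = 3: [0↦8, 1↦4, 2↦9, 3↦1, 4↦2, 5↦1, 6↦9, 7↦4, 8↦8, 9↦10, 10↦10]  zeros at y ∈ ∅
  x = 4: [0↦1, 1↦0, 2↦8, 3↦3, 4↦7, 5↦9, 6↦9, 7↦7, 8↦3, 9↦8, 10↦0]  zeros at y ∈ {1, 10}
  x = 5: [0↦5, 1↦0, 2↦4, 3↦6, 4↦6, 5↦4, 6↦0, 7↦5, 8↦8, 9↦9, 10↦8]  zeros at y ∈ {1, 6}
  x = 6: [0↦3, 1↦9, 2↦2, 3↦4, 4↦4, 5↦2, 6↦9, 7↦3, 8↦6, 9↦7, 10↦6]  zeros at y ∈ ∅
  x = 7: [0↦0, 1↦10, 2↦7, 3↦2, 4↦6, 5↦8, 6↦8, 7↦6, 8↦2, 9↦7, 10↦10]  zeros at y ∈ {0}
  x = 8: [0↦1, 1↦8, 2↦2, 3↦5, 4↦6, 5↦5, 6↦2, 7↦8, 8↦1, 9↦3, 10↦3]  zeros at y ∈ ∅
  x = 9: [0↦0, 1↦8, 2↦3, 3↦7, 4↦9, 5↦9, 6↦7, 7↦3, 8↦8, 9↦0, 10↦1]  zeros at y ∈ {0, 9}
  x = 10: [0↦2, 1↦4, 2↦4, 3↦2, 4↦9, 5↦3, 6↦6, 7↦7, 8↦6, 9↦3, 10↦9]  zeros at y ∈ ∅
Collecting zeros: affine points = {(0, 4), (0, 8), (2, 10), (4, 1), (4, 10), (5, 1), (5, 6), (7, 0), (9, 0), (9, 9)}.
Total count |C(F_11)_aff| = 10.


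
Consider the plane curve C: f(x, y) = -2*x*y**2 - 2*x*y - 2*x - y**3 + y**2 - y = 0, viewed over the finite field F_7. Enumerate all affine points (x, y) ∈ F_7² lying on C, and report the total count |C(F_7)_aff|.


Affine F_7-points: {(0, 0), (0, 3), (0, 5), (1, 1), (5, 6)}; count = 5.

For each of the 49 pairs (x, y) ∈ F_7², evaluate f(x, y) mod 7. Record the zeros.
  x = 0: [0↦0, 1↦6, 2↦1, 3↦0, 4↦4, 5↦0, 6↦3]  zeros at y ∈ {0, 3, 5}
  x = 1: [0↦5, 1↦0, 2↦1, 3↦2, 4↦4, 5↦1, 6↦1]  zeros at y ∈ {1}
  x = 2: [0↦3, 1↦1, 2↦1, 3↦4, 4↦4, 5↦2, 6↦6]  zeros at y ∈ ∅
  x = 3: [0↦1, 1↦2, 2↦1, 3↦6, 4↦4, 5↦3, 6↦4]  zeros at y ∈ ∅
  x = 4: [0↦6, 1↦3, 2↦1, 3↦1, 4↦4, 5↦4, 6↦2]  zeros at y ∈ ∅
  x = 5: [0↦4, 1↦4, 2↦1, 3↦3, 4↦4, 5↦5, 6↦0]  zeros at y ∈ {6}
  x = 6: [0↦2, 1↦5, 2↦1, 3↦5, 4↦4, 5↦6, 6↦5]  zeros at y ∈ ∅
Collecting zeros: affine points = {(0, 0), (0, 3), (0, 5), (1, 1), (5, 6)}.
Total count |C(F_7)_aff| = 5.


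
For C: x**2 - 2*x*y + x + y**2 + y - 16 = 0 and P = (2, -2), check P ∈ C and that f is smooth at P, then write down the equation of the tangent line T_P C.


Tangent line at P: 9*x - 7*y - 32 = 0.

Step 1: f(2, -2) = 0, so P lies on C.
Step 2: partial derivatives
  f_x(x, y) = 2*x - 2*y + 1, f_y(x, y) = -2*x + 2*y + 1.
  f_x(P) = 9, f_y(P) = -7 (gradient nonzero, so P is smooth).
Step 3: tangent line at P: 9·(x − 2) + -7·(y − -2) = 0.
Expanding: 9*x - 7*y - 32 = 0.


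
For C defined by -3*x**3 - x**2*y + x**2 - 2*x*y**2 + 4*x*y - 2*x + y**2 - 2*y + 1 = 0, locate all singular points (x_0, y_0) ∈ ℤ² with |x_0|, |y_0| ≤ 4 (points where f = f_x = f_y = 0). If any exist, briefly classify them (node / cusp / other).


Singular points: {(0, 1)}; classification: cusp.

Compute partial derivatives:
  f_x = -9*x**2 - 2*x*y + 2*x - 2*y**2 + 4*y - 2.
  f_y = -x**2 - 4*x*y + 4*x + 2*y - 2.
Scan x_0 ∈ {−4, ..., 4}. For each x_0, f_y(x_0, y) is a polynomial in y; find its integer roots y ∈ {−4, ..., 4}, then test f_x and f at those candidates.
  x = -4: f_y(-4, y) = 18*y - 34; no integer root y with |y| ≤ 4.
  x = -3: f_y(-3, y) = 14*y - 23; no integer root y with |y| ≤ 4.
  x = -2: f_y(-2, y) = 10*y - 14; no integer root y with |y| ≤ 4.
  x = -1: f_y(-1, y) = 6*y - 7; no integer root y with |y| ≤ 4.
  x = 0: f_y(0, y) = 2*y - 2; vanishes at y ∈ {1}. (0, 1): f_x = 0, f = 0 — SINGULAR.
  x = 1: f_y(1, y) = 1 - 2*y; no integer root y with |y| ≤ 4.
  x = 2: f_y(2, y) = 2 - 6*y; no integer root y with |y| ≤ 4.
  x = 3: f_y(3, y) = 1 - 10*y; no integer root y with |y| ≤ 4.
  x = 4: f_y(4, y) = -14*y - 2; no integer root y with |y| ≤ 4.
Only singular point on the grid: (0, 1).
Classify: substitute x = 0 + u, y = 1 + v and expand: f = -3*u**3 - u**2*v - 2*u*v**2 + v**2.
No constant or linear terms (consistent with a singular point). Quadratic part: v**2. Cubic part: -3*u**3 - u**2*v - 2*u*v**2.
The quadratic part v**2 is a perfect square, so there is a single (double) tangent line v = 0, i.e. y = 1. Restricting the cubic part to that line (v = 0) leaves -3*u**3 ≠ 0, so f is not divisible by v and the branch is v² ≈ 3*u**3 to lowest order — this is a cusp.
Classification: cusp.


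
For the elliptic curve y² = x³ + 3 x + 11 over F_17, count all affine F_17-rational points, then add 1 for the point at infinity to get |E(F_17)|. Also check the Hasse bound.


Affine points = {(1, 7), (1, 10), (2, 5), (2, 12), (3, 8), (3, 9), (4, 6), (4, 11), (5, 7), (5, 10), (7, 1), (7, 16), (9, 6), (9, 11), (10, 2), (10, 15), (11, 7), (11, 10), (14, 3), (14, 14)}; affine count = 20; |E(F_17)| = 21.

Discriminant check: Δ ∝ 4a³ + 27b² = 4·3³ + 27·11² = 4·27 + 27·121 ≡ 9 (mod 17). Nonzero ⇒ E is nonsingular.
For each x ∈ F_17, compute rhs = x³ + 3·x + 11 mod 17, then count y ∈ F_17 with y² ≡ rhs.
  x = 0: rhs = 11, matching y values: none (0 points).
  x = 1: rhs = 15, matching y values: 7, 10 (2 points).
  x = 2: rhs = 8, matching y values: 5, 12 (2 points).
  x = 3: rhs = 13, matching y values: 8, 9 (2 points).
  x = 4: rhs = 2, matching y values: 6, 11 (2 points).
  x = 5: rhs = 15, matching y values: 7, 10 (2 points).
  x = 6: rhs = 7, matching y values: none (0 points).
  x = 7: rhs = 1, matching y values: 1, 16 (2 points).
  x = 8: rhs = 3, matching y values: none (0 points).
  x = 9: rhs = 2, matching y values: 6, 11 (2 points).
  x = 10: rhs = 4, matching y values: 2, 15 (2 points).
  x = 11: rhs = 15, matching y values: 7, 10 (2 points).
  x = 12: rhs = 7, matching y values: none (0 points).
  x = 13: rhs = 3, matching y values: none (0 points).
  x = 14: rhs = 9, matching y values: 3, 14 (2 points).
  x = 15: rhs = 14, matching y values: none (0 points).
  x = 16: rhs = 7, matching y values: none (0 points).
Total affine count: 20.
Full point count |E(F_17)| = 20 + 1 = 21.
Hasse bound: |21 − (17+1)| = |3| = 3 ≤ 2√17 ≈ 8.2462 ✓.


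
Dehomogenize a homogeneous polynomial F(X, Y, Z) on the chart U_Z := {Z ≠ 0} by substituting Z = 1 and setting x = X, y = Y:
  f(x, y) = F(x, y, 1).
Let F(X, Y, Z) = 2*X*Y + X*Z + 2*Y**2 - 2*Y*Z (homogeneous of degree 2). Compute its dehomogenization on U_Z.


f(x, y) = 2*x*y + x + 2*y**2 - 2*y

On U_Z we set Z = 1. Each monomial c·X^i·Y^j·Z^k in F becomes c·x^i·y^j·1^k = c·x^i·y^j.
Substituting Z = 1: F(X, Y, 1) = 2*x*y + x + 2*y**2 - 2*y.
Note: deg(f) ≤ deg(F) = 2; strict inequality happens when F is divisible by Z (lost terms).


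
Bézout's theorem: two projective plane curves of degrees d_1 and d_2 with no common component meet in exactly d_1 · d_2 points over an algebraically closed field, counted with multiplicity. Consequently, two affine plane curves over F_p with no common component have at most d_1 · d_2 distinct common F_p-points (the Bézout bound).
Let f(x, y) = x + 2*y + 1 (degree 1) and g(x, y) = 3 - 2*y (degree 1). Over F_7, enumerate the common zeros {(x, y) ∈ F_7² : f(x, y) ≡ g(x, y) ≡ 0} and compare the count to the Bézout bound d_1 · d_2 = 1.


Common zeros: {(3, 5)}; count = 1; Bézout bound = 1.

deg(f) = 1, deg(g) = 1, so Bézout bound = 1.
Scan x ∈ F_7. For each x, list the y ∈ F_7 with f(x, y) ≡ 0 and those with g(x, y) ≡ 0 (mod 7); the common zeros in that column are the intersection.
  x = 0: f ≡ 0 at y ∈ {3}; g ≡ 0 at y ∈ {5}; common: ∅.
  x = 1: f ≡ 0 at y ∈ {6}; g ≡ 0 at y ∈ {5}; common: ∅.
  x = 2: f ≡ 0 at y ∈ {2}; g ≡ 0 at y ∈ {5}; common: ∅.
  x = 3: f ≡ 0 at y ∈ {5}; g ≡ 0 at y ∈ {5}; common: {5}.
  x = 4: f ≡ 0 at y ∈ {1}; g ≡ 0 at y ∈ {5}; common: ∅.
  x = 5: f ≡ 0 at y ∈ {4}; g ≡ 0 at y ∈ {5}; common: ∅.
  x = 6: f ≡ 0 at y ∈ {0}; g ≡ 0 at y ∈ {5}; common: ∅.
Collecting: common zeros = {(3, 5)}, so the count is 1.
Comparison with the Bézout bound: 1 ≤ 1 = deg(f)·deg(g), as expected for curves with no common component (the bound is attained).


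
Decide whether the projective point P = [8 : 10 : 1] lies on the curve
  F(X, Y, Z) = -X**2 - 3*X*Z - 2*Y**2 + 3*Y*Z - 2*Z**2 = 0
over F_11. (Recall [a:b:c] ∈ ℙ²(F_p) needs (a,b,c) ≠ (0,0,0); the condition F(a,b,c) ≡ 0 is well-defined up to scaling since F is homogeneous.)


F(8,10,1) ≡ 4 (mod 11); P is NOT on the curve.

Evaluate F(8, 10, 1) term-by-term (mod 11).
  -X**2 ↦ -1·64·1·1 = -64
  -3*X*Z ↦ -3·8·1·1 = -24
  -2*Y**2 ↦ -2·1·100·1 = -200
  3*Y*Z ↦ 3·1·10·1 = 30
  -2*Z**2 ↦ -2·1·1·1 = -2
Sum: F(8, 10, 1) = (-64) + (-24) + (-200) + (30) + (-2) = -260.
Reducing mod 11: -260 ≡ 4 (mod 11).
Since F(a, b, c) ≡ 4 ≠ 0 (mod 11), P does NOT lie on the curve.


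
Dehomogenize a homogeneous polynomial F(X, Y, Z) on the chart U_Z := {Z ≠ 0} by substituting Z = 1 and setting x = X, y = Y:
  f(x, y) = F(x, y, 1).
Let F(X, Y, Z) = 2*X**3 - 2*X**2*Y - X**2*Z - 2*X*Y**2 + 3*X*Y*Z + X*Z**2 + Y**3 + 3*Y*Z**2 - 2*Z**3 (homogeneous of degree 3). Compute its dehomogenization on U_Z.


f(x, y) = 2*x**3 - 2*x**2*y - x**2 - 2*x*y**2 + 3*x*y + x + y**3 + 3*y - 2

On U_Z we set Z = 1. Each monomial c·X^i·Y^j·Z^k in F becomes c·x^i·y^j·1^k = c·x^i·y^j.
Substituting Z = 1: F(X, Y, 1) = 2*x**3 - 2*x**2*y - x**2 - 2*x*y**2 + 3*x*y + x + y**3 + 3*y - 2.
Note: deg(f) ≤ deg(F) = 3; strict inequality happens when F is divisible by Z (lost terms).


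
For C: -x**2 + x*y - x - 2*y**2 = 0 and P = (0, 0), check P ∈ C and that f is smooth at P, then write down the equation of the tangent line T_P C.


Tangent line at P: -x = 0.

Step 1: f(0, 0) = 0, so P lies on C.
Step 2: partial derivatives
  f_x(x, y) = -2*x + y - 1, f_y(x, y) = x - 4*y.
  f_x(P) = -1, f_y(P) = 0 (gradient nonzero, so P is smooth).
Step 3: tangent line at P: -1·(x − 0) + 0·(y − 0) = 0.
Expanding: -x = 0.


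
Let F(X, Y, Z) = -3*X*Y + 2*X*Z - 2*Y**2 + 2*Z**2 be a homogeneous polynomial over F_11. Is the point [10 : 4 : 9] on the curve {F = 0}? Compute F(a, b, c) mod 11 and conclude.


F(10,4,9) ≡ 3 (mod 11); P is NOT on the curve.

Evaluate F(10, 4, 9) term-by-term (mod 11).
  -3*X*Y ↦ -3·10·4·1 = -120
  2*X*Z ↦ 2·10·1·9 = 180
  -2*Y**2 ↦ -2·1·16·1 = -32
  2*Z**2 ↦ 2·1·1·81 = 162
Sum: F(10, 4, 9) = (-120) + (180) + (-32) + (162) = 190.
Reducing mod 11: 190 ≡ 3 (mod 11).
Since F(a, b, c) ≡ 3 ≠ 0 (mod 11), P does NOT lie on the curve.


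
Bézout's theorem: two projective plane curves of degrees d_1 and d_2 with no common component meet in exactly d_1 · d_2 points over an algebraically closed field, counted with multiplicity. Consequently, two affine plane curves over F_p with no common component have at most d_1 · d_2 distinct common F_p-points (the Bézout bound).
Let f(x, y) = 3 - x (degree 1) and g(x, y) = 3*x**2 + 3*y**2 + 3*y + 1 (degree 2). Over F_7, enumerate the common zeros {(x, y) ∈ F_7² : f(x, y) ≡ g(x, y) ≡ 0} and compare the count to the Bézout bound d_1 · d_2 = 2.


Common zeros: {(3, 0), (3, 6)}; count = 2; Bézout bound = 2.

deg(f) = 1, deg(g) = 2, so Bézout bound = 2.
Scan x ∈ F_7. For each x, list the y ∈ F_7 with f(x, y) ≡ 0 and those with g(x, y) ≡ 0 (mod 7); the common zeros in that column are the intersection.
  x = 0: f ≡ 0 at y ∈ ∅; g ≡ 0 at y ∈ {1, 5}; common: ∅.
  x = 1: f ≡ 0 at y ∈ ∅; g ≡ 0 at y ∈ ∅; common: ∅.
  x = 2: f ≡ 0 at y ∈ ∅; g ≡ 0 at y ∈ {3}; common: ∅.
  x = 3: f ≡ 0 at y ∈ {0, 1, 2, 3, 4, 5, 6}; g ≡ 0 at y ∈ {0, 6}; common: {0, 6}.
  x = 4: f ≡ 0 at y ∈ ∅; g ≡ 0 at y ∈ {0, 6}; common: ∅.
  x = 5: f ≡ 0 at y ∈ ∅; g ≡ 0 at y ∈ {3}; common: ∅.
  x = 6: f ≡ 0 at y ∈ ∅; g ≡ 0 at y ∈ ∅; common: ∅.
Collecting: common zeros = {(3, 0), (3, 6)}, so the count is 2.
Comparison with the Bézout bound: 2 ≤ 2 = deg(f)·deg(g), as expected for curves with no common component (the bound is attained).


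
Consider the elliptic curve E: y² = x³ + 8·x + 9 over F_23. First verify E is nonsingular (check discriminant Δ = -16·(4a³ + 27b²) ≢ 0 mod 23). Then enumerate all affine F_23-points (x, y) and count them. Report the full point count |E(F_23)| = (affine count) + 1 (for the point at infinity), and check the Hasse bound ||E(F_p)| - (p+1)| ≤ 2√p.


Affine points = {(0, 3), (0, 20), (1, 8), (1, 15), (4, 6), (4, 17), (5, 6), (5, 17), (10, 10), (10, 13), (11, 5), (11, 18), (12, 4), (12, 19), (14, 6), (14, 17), (15, 10), (15, 13), (16, 1), (16, 22), (20, 2), (20, 21), (21, 10), (21, 13), (22, 0)}; affine count = 25; |E(F_23)| = 26.

Discriminant check: Δ ∝ 4a³ + 27b² = 4·8³ + 27·9² = 4·512 + 27·81 ≡ 3 (mod 23). Nonzero ⇒ E is nonsingular.
For each x ∈ F_23, compute rhs = x³ + 8·x + 9 mod 23, then count y ∈ F_23 with y² ≡ rhs.
  x = 0: rhs = 9, matching y values: 3, 20 (2 points).
  x = 1: rhs = 18, matching y values: 8, 15 (2 points).
  x = 2: rhs = 10, matching y values: none (0 points).
  x = 3: rhs = 14, matching y values: none (0 points).
  x = 4: rhs = 13, matching y values: 6, 17 (2 points).
  x = 5: rhs = 13, matching y values: 6, 17 (2 points).
  x = 6: rhs = 20, matching y values: none (0 points).
  x = 7: rhs = 17, matching y values: none (0 points).
  x = 8: rhs = 10, matching y values: none (0 points).
  x = 9: rhs = 5, matching y values: none (0 points).
  x = 10: rhs = 8, matching y values: 10, 13 (2 points).
  x = 11: rhs = 2, matching y values: 5, 18 (2 points).
  x = 12: rhs = 16, matching y values: 4, 19 (2 points).
  x = 13: rhs = 10, matching y values: none (0 points).
  x = 14: rhs = 13, matching y values: 6, 17 (2 points).
  x = 15: rhs = 8, matching y values: 10, 13 (2 points).
  x = 16: rhs = 1, matching y values: 1, 22 (2 points).
  x = 17: rhs = 21, matching y values: none (0 points).
  x = 18: rhs = 5, matching y values: none (0 points).
  x = 19: rhs = 5, matching y values: none (0 points).
  x = 20: rhs = 4, matching y values: 2, 21 (2 points).
  x = 21: rhs = 8, matching y values: 10, 13 (2 points).
  x = 22: rhs = 0, matching y values: 0 (1 points).
Total affine count: 25.
Full point count |E(F_23)| = 25 + 1 = 26.
Hasse bound: |26 − (23+1)| = |2| = 2 ≤ 2√23 ≈ 9.5917 ✓.


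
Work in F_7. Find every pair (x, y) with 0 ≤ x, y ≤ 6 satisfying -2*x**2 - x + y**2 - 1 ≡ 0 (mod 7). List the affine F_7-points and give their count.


Affine F_7-points: {(0, 1), (0, 6), (1, 2), (1, 5), (2, 2), (2, 5), (3, 1), (3, 6), (4, 3), (4, 4), (5, 0), (6, 3), (6, 4)}; count = 13.

For each of the 49 pairs (x, y) ∈ F_7², evaluate f(x, y) mod 7. Record the zeros.
  x = 0: [0↦6, 1↦0, 2↦3, 3↦1, 4↦1, 5↦3, 6↦0]  zeros at y ∈ {1, 6}
  x = 1: [0↦3, 1↦4, 2↦0, 3↦5, 4↦5, 5↦0, 6↦4]  zeros at y ∈ {2, 5}
  x = 2: [0↦3, 1↦4, 2↦0, 3↦5, 4↦5, 5↦0, 6↦4]  zeros at y ∈ {2, 5}
  x = 3: [0↦6, 1↦0, 2↦3, 3↦1, 4↦1, 5↦3, 6↦0]  zeros at y ∈ {1, 6}
  x = 4: [0↦5, 1↦6, 2↦2, 3↦0, 4↦0, 5↦2, 6↦6]  zeros at y ∈ {3, 4}
  x = 5: [0↦0, 1↦1, 2↦4, 3↦2, 4↦2, 5↦4, 6↦1]  zeros at y ∈ {0}
  x = 6: [0↦5, 1↦6, 2↦2, 3↦0, 4↦0, 5↦2, 6↦6]  zeros at y ∈ {3, 4}
Collecting zeros: affine points = {(0, 1), (0, 6), (1, 2), (1, 5), (2, 2), (2, 5), (3, 1), (3, 6), (4, 3), (4, 4), (5, 0), (6, 3), (6, 4)}.
Total count |C(F_7)_aff| = 13.


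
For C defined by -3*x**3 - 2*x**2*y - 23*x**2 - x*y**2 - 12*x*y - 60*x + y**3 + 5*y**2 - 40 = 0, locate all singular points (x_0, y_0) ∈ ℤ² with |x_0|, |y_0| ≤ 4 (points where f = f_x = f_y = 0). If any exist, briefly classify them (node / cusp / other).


Singular points: {(-2, -2)}; classification: node.

Compute partial derivatives:
  f_x = -9*x**2 - 4*x*y - 46*x - y**2 - 12*y - 60.
  f_y = -2*x**2 - 2*x*y - 12*x + 3*y**2 + 10*y.
Scan x_0 ∈ {−4, ..., 4}. For each x_0, f_y(x_0, y) is a polynomial in y; find its integer roots y ∈ {−4, ..., 4}, then test f_x and f at those candidates.
  x = -4: f_y(-4, y) = 3*y**2 + 18*y + 16; no integer root y with |y| ≤ 4.
  x = -3: f_y(-3, y) = 3*y**2 + 16*y + 18; no integer root y with |y| ≤ 4.
  x = -2: f_y(-2, y) = 3*y**2 + 14*y + 16; vanishes at y ∈ {-2}. (-2, -2): f_x = 0, f = 0 — SINGULAR.
  x = -1: f_y(-1, y) = 3*y**2 + 12*y + 10; no integer root y with |y| ≤ 4.
  x = 0: f_y(0, y) = 3*y**2 + 10*y; vanishes at y ∈ {0}. (0, 0): f_x = -60 ≠ 0.
  x = 1: f_y(1, y) = 3*y**2 + 8*y - 14; no integer root y with |y| ≤ 4.
  x = 2: f_y(2, y) = 3*y**2 + 6*y - 32; no integer root y with |y| ≤ 4.
  x = 3: f_y(3, y) = 3*y**2 + 4*y - 54; no integer root y with |y| ≤ 4.
  x = 4: f_y(4, y) = 3*y**2 + 2*y - 80; no integer root y with |y| ≤ 4.
Only singular point on the grid: (-2, -2).
Classify: substitute x = -2 + u, y = -2 + v and expand: f = -3*u**3 - 2*u**2*v - u**2 - u*v**2 + v**3 + v**2.
No constant or linear terms (consistent with a singular point). Quadratic part: -u**2 + v**2. Cubic part: -3*u**3 - 2*u**2*v - u*v**2 + v**3.
The quadratic part v**2 - u**2 = (v − u)(v + u) splits into two distinct linear factors, so there are two distinct tangent lines y − -2 = ±(x − -2) — this is a node (ordinary double point).
Classification: node.


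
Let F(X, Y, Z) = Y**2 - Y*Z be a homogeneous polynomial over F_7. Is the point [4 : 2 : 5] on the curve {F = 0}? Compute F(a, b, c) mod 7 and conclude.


F(4,2,5) ≡ 1 (mod 7); P is NOT on the curve.

Evaluate F(4, 2, 5) term-by-term (mod 7).
  Y**2 ↦ 1·1·4·1 = 4
  -Y*Z ↦ -1·1·2·5 = -10
Sum: F(4, 2, 5) = (4) + (-10) = -6.
Reducing mod 7: -6 ≡ 1 (mod 7).
Since F(a, b, c) ≡ 1 ≠ 0 (mod 7), P does NOT lie on the curve.


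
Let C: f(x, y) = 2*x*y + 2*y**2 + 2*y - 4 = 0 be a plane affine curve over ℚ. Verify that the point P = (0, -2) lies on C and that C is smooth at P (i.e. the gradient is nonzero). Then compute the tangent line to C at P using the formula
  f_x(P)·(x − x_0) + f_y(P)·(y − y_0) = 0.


Tangent line at P: -4*x - 6*y - 12 = 0.

Step 1: f(0, -2) = 0, so P lies on C.
Step 2: partial derivatives
  f_x(x, y) = 2*y, f_y(x, y) = 2*x + 4*y + 2.
  f_x(P) = -4, f_y(P) = -6 (gradient nonzero, so P is smooth).
Step 3: tangent line at P: -4·(x − 0) + -6·(y − -2) = 0.
Expanding: -4*x - 6*y - 12 = 0.
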